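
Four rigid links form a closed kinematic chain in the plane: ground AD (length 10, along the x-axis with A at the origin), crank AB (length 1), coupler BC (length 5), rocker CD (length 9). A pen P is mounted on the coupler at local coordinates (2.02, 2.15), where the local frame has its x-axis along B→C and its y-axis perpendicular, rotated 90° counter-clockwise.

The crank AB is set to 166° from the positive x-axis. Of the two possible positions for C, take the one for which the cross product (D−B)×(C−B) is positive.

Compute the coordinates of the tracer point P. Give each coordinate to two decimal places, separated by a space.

-1.46 3.15

A=(0,0), D=(10.00,0)
B = A + 1.00·(cos166°, sin166°) = (-0.9703, 0.2419)
|BD| = 10.9730
circle(B,5.00) ∩ circle(D,9.00): a=2.9348, h=4.0481
  candidates: C₊=(2.0530,4.2243) cross=44.420; C₋=(1.8745,-3.8699) cross=-44.420
  mode + wants cross > 0 → take C=(2.0530,4.2243) (cross=44.420)
ex = (C−B)/|BC| = (0.6047,0.7965); ey = (-0.7965,0.6047)
P = B + 2.02·ex + 2.15·ey = (-1.4613,3.1508)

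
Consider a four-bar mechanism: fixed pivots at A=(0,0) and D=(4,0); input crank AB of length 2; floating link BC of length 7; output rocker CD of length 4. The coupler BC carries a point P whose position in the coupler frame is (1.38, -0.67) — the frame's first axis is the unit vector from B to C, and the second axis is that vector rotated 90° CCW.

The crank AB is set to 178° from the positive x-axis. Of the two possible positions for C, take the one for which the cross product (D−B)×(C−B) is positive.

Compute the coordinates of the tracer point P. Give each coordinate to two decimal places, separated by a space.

A=(0,0), D=(4.00,0)
B = A + 2.00·(cos178°, sin178°) = (-1.9988, 0.0698)
|BD| = 5.9992
circle(B,7.00) ∩ circle(D,4.00): a=5.7500, h=3.9922
  candidates: C₊=(3.7972,3.9949) cross=23.950; C₋=(3.7043,-3.9891) cross=-23.950
  mode + wants cross > 0 → take C=(3.7972,3.9949) (cross=23.950)
ex = (C−B)/|BC| = (0.8280,0.5607); ey = (-0.5607,0.8280)
P = B + 1.38·ex + -0.67·ey = (-0.4805,0.2888)

-0.48 0.29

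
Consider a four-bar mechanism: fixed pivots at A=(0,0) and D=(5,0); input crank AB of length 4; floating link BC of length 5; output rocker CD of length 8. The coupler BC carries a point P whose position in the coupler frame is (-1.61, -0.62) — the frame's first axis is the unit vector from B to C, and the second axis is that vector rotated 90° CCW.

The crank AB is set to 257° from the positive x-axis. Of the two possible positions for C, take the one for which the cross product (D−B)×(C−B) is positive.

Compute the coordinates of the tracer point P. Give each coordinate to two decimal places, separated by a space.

A=(0,0), D=(5.00,0)
B = A + 4.00·(cos257°, sin257°) = (-0.8998, -3.8975)
|BD| = 7.0709
circle(B,5.00) ∩ circle(D,8.00): a=0.7777, h=4.9391
  candidates: C₊=(-2.9734,0.6523) cross=34.924; C₋=(2.4715,-7.5899) cross=-34.924
  mode + wants cross > 0 → take C=(-2.9734,0.6523) (cross=34.924)
ex = (C−B)/|BC| = (-0.4147,0.9100); ey = (-0.9100,-0.4147)
P = B + -1.61·ex + -0.62·ey = (0.3321,-5.1054)

0.33 -5.11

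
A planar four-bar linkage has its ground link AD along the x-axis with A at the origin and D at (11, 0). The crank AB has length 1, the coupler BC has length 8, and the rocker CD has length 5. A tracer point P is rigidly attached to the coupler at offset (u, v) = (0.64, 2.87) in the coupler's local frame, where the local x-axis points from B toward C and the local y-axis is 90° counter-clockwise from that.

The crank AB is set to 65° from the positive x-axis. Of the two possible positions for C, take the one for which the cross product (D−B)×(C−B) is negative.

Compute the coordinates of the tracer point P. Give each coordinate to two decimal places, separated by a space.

A=(0,0), D=(11.00,0)
B = A + 1.00·(cos65°, sin65°) = (0.4226, 0.9063)
|BD| = 10.6161
circle(B,8.00) ∩ circle(D,5.00): a=7.1449, h=3.5987
  candidates: C₊=(7.8487,3.8819) cross=38.204; C₋=(7.2342,-3.2892) cross=-38.204
  mode - wants cross < 0 → take C=(7.2342,-3.2892) (cross=-38.204)
ex = (C−B)/|BC| = (0.8514,-0.5244); ey = (0.5244,0.8514)
P = B + 0.64·ex + 2.87·ey = (2.4727,3.0143)

2.47 3.01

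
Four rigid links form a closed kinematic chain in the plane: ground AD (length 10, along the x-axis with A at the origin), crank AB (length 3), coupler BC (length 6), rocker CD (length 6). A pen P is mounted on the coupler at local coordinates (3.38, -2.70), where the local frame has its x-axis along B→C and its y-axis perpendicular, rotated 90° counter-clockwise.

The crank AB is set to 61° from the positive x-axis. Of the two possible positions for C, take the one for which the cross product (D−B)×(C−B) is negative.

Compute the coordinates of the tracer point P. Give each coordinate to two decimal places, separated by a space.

0.89 -1.66

A=(0,0), D=(10.00,0)
B = A + 3.00·(cos61°, sin61°) = (1.4544, 2.6239)
|BD| = 8.9393
circle(B,6.00) ∩ circle(D,6.00): a=4.4697, h=4.0028
  candidates: C₊=(6.9021,5.1384) cross=35.782; C₋=(4.5523,-2.5145) cross=-35.782
  mode - wants cross < 0 → take C=(4.5523,-2.5145) (cross=-35.782)
ex = (C−B)/|BC| = (0.5163,-0.8564); ey = (0.8564,0.5163)
P = B + 3.38·ex + -2.70·ey = (0.8873,-1.6648)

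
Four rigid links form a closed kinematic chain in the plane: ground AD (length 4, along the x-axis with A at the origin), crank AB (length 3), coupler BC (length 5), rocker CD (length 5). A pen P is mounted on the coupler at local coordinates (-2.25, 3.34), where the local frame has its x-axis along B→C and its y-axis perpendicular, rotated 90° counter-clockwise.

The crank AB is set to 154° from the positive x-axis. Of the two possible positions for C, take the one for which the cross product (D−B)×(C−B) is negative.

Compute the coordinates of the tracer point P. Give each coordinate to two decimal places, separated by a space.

A=(0,0), D=(4.00,0)
B = A + 3.00·(cos154°, sin154°) = (-2.6964, 1.3151)
|BD| = 6.8243
circle(B,5.00) ∩ circle(D,5.00): a=3.4121, h=3.6548
  candidates: C₊=(1.3561,4.2438) cross=24.941; C₋=(-0.0525,-2.9287) cross=-24.941
  mode - wants cross < 0 → take C=(-0.0525,-2.9287) (cross=-24.941)
ex = (C−B)/|BC| = (0.5288,-0.8488); ey = (0.8488,0.5288)
P = B + -2.25·ex + 3.34·ey = (-1.0513,4.9909)

-1.05 4.99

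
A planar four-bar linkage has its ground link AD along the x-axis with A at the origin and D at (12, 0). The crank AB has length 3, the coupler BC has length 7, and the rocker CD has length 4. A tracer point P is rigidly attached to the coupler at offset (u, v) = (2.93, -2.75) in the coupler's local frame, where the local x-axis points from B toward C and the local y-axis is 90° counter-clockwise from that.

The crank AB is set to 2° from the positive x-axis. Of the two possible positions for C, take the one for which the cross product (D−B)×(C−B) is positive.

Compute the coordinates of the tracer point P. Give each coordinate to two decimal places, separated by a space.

6.81 -1.18

A=(0,0), D=(12.00,0)
B = A + 3.00·(cos2°, sin2°) = (2.9982, 0.1047)
|BD| = 9.0024
circle(B,7.00) ∩ circle(D,4.00): a=6.3341, h=2.9799
  candidates: C₊=(9.3665,3.0107) cross=26.826; C₋=(9.2971,-2.9487) cross=-26.826
  mode + wants cross > 0 → take C=(9.3665,3.0107) (cross=26.826)
ex = (C−B)/|BC| = (0.9098,0.4151); ey = (-0.4151,0.9098)
P = B + 2.93·ex + -2.75·ey = (6.8054,-1.1807)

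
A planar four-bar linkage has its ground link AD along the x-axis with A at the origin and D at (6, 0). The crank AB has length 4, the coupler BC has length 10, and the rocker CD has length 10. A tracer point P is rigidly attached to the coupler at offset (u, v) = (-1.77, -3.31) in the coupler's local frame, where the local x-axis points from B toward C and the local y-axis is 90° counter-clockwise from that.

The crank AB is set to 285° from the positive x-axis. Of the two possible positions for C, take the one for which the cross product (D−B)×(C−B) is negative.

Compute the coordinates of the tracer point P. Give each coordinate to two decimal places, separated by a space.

-2.28 -5.63

A=(0,0), D=(6.00,0)
B = A + 4.00·(cos285°, sin285°) = (1.0353, -3.8637)
|BD| = 6.2910
circle(B,10.00) ∩ circle(D,10.00): a=3.1455, h=9.4924
  candidates: C₊=(-2.3123,5.5594) cross=59.717; C₋=(9.3475,-9.4231) cross=-59.717
  mode - wants cross < 0 → take C=(9.3475,-9.4231) (cross=-59.717)
ex = (C−B)/|BC| = (0.8312,-0.5559); ey = (0.5559,0.8312)
P = B + -1.77·ex + -3.31·ey = (-2.2761,-5.6311)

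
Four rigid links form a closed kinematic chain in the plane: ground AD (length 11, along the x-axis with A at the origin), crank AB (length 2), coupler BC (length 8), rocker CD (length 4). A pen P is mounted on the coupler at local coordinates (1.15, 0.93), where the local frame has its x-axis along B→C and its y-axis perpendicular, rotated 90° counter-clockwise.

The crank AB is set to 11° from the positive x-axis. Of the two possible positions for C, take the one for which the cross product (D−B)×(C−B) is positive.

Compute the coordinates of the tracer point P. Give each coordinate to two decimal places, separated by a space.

2.64 1.70

A=(0,0), D=(11.00,0)
B = A + 2.00·(cos11°, sin11°) = (1.9633, 0.3816)
|BD| = 9.0448
circle(B,8.00) ∩ circle(D,4.00): a=7.1759, h=3.5365
  candidates: C₊=(9.2819,3.6122) cross=31.987; C₋=(8.9835,-3.4545) cross=-31.987
  mode + wants cross > 0 → take C=(9.2819,3.6122) (cross=31.987)
ex = (C−B)/|BC| = (0.9148,0.4038); ey = (-0.4038,0.9148)
P = B + 1.15·ex + 0.93·ey = (2.6398,1.6968)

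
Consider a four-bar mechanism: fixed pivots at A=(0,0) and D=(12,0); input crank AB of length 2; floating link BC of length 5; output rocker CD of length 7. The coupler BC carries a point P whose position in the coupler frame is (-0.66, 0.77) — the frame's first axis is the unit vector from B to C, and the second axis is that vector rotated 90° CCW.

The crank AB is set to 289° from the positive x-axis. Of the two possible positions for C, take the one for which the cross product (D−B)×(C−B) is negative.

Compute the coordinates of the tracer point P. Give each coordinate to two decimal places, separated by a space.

A=(0,0), D=(12.00,0)
B = A + 2.00·(cos289°, sin289°) = (0.6511, -1.8910)
|BD| = 11.5053
circle(B,5.00) ∩ circle(D,7.00): a=4.7097, h=1.6790
  candidates: C₊=(5.0208,0.5392) cross=19.317; C₋=(5.5727,-2.7731) cross=-19.317
  mode - wants cross < 0 → take C=(5.5727,-2.7731) (cross=-19.317)
ex = (C−B)/|BC| = (0.9843,-0.1764); ey = (0.1764,0.9843)
P = B + -0.66·ex + 0.77·ey = (0.1373,-1.0167)

0.14 -1.02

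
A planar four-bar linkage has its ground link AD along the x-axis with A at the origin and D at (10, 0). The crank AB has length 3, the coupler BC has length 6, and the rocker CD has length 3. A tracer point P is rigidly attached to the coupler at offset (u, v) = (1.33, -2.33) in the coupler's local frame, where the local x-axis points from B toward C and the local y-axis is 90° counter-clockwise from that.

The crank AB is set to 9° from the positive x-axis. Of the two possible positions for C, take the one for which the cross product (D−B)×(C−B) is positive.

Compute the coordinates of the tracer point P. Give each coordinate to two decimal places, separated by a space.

A=(0,0), D=(10.00,0)
B = A + 3.00·(cos9°, sin9°) = (2.9631, 0.4693)
|BD| = 7.0526
circle(B,6.00) ∩ circle(D,3.00): a=5.4405, h=2.5301
  candidates: C₊=(8.5598,2.6317) cross=17.843; C₋=(8.2231,-2.4172) cross=-17.843
  mode + wants cross > 0 → take C=(8.5598,2.6317) (cross=17.843)
ex = (C−B)/|BC| = (0.9328,0.3604); ey = (-0.3604,0.9328)
P = B + 1.33·ex + -2.33·ey = (5.0434,-1.2248)

5.04 -1.22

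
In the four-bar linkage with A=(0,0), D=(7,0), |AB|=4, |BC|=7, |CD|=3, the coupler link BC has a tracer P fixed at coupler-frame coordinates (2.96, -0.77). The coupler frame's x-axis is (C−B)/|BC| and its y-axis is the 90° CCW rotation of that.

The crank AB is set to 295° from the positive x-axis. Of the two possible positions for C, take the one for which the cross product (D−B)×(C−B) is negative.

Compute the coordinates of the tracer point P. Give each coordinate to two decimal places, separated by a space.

A=(0,0), D=(7.00,0)
B = A + 4.00·(cos295°, sin295°) = (1.6905, -3.6252)
|BD| = 6.4291
circle(B,7.00) ∩ circle(D,3.00): a=6.3254, h=2.9982
  candidates: C₊=(5.2237,2.4176) cross=19.276; C₋=(8.6050,-2.5346) cross=-19.276
  mode - wants cross < 0 → take C=(8.6050,-2.5346) (cross=-19.276)
ex = (C−B)/|BC| = (0.9878,0.1558); ey = (-0.1558,0.9878)
P = B + 2.96·ex + -0.77·ey = (4.7343,-3.9246)

4.73 -3.92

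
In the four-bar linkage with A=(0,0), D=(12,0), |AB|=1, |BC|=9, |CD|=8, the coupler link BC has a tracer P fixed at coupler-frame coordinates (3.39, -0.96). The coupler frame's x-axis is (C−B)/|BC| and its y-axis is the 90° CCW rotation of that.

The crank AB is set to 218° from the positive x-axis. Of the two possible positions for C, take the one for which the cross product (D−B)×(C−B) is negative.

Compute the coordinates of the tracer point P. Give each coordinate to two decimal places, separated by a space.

A=(0,0), D=(12.00,0)
B = A + 1.00·(cos218°, sin218°) = (-0.7880, -0.6157)
|BD| = 12.8028
circle(B,9.00) ∩ circle(D,8.00): a=7.0653, h=5.5750
  candidates: C₊=(6.0011,5.2927) cross=71.376; C₋=(6.5372,-5.8445) cross=-71.376
  mode - wants cross < 0 → take C=(6.5372,-5.8445) (cross=-71.376)
ex = (C−B)/|BC| = (0.8139,-0.5810); ey = (0.5810,0.8139)
P = B + 3.39·ex + -0.96·ey = (1.4134,-3.3666)

1.41 -3.37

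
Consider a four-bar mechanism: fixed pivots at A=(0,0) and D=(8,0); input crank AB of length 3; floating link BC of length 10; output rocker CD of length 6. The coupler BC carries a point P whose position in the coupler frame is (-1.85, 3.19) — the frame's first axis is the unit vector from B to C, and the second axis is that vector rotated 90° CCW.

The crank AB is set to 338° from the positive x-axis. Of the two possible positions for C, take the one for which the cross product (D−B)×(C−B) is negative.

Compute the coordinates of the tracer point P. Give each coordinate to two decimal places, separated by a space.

2.00 2.48

A=(0,0), D=(8.00,0)
B = A + 3.00·(cos338°, sin338°) = (2.7816, -1.1238)
|BD| = 5.3381
circle(B,10.00) ∩ circle(D,6.00): a=8.6637, h=4.9940
  candidates: C₊=(10.1997,5.5822) cross=26.659; C₋=(12.3025,-4.1820) cross=-26.659
  mode - wants cross < 0 → take C=(12.3025,-4.1820) (cross=-26.659)
ex = (C−B)/|BC| = (0.9521,-0.3058); ey = (0.3058,0.9521)
P = B + -1.85·ex + 3.19·ey = (1.9957,2.4791)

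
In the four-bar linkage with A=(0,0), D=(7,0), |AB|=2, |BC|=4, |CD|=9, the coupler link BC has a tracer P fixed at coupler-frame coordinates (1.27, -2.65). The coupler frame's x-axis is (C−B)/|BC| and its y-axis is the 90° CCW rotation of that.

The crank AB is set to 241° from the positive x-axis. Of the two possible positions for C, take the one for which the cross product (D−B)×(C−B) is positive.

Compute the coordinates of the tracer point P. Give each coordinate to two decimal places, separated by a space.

A=(0,0), D=(7.00,0)
B = A + 2.00·(cos241°, sin241°) = (-0.9696, -1.7492)
|BD| = 8.1593
circle(B,4.00) ∩ circle(D,9.00): a=0.0965, h=3.9988
  candidates: C₊=(-1.7327,2.1773) cross=32.628; C₋=(-0.0181,-5.6344) cross=-32.628
  mode + wants cross > 0 → take C=(-1.7327,2.1773) (cross=32.628)
ex = (C−B)/|BC| = (-0.1908,0.9816); ey = (-0.9816,-0.1908)
P = B + 1.27·ex + -2.65·ey = (1.3895,0.0030)

1.39 0.00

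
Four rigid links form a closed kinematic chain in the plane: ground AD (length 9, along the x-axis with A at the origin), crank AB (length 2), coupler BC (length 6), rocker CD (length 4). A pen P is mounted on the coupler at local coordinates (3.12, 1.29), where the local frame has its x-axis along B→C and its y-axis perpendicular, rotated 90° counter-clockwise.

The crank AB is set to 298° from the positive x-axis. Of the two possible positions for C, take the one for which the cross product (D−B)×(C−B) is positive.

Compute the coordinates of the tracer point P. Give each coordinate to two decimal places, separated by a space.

2.52 1.21

A=(0,0), D=(9.00,0)
B = A + 2.00·(cos298°, sin298°) = (0.9389, -1.7659)
|BD| = 8.2522
circle(B,6.00) ∩ circle(D,4.00): a=5.3379, h=2.7399
  candidates: C₊=(5.5669,2.0528) cross=22.610; C₋=(6.7395,-3.3000) cross=-22.610
  mode + wants cross > 0 → take C=(5.5669,2.0528) (cross=22.610)
ex = (C−B)/|BC| = (0.7713,0.6364); ey = (-0.6364,0.7713)
P = B + 3.12·ex + 1.29·ey = (2.5245,1.2148)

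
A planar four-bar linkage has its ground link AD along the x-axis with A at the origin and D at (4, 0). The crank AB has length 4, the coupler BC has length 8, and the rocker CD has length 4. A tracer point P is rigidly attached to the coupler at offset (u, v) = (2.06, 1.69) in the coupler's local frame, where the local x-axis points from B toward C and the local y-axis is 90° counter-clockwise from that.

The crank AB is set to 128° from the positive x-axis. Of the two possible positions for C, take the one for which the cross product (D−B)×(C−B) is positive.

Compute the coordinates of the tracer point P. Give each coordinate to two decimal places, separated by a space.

-0.52 4.98

A=(0,0), D=(4.00,0)
B = A + 4.00·(cos128°, sin128°) = (-2.4626, 3.1520)
|BD| = 7.1904
circle(B,8.00) ∩ circle(D,4.00): a=6.9330, h=3.9917
  candidates: C₊=(5.5185,3.7006) cross=28.702; C₋=(2.0188,-3.4749) cross=-28.702
  mode + wants cross > 0 → take C=(5.5185,3.7006) (cross=28.702)
ex = (C−B)/|BC| = (0.9976,0.0686); ey = (-0.0686,0.9976)
P = B + 2.06·ex + 1.69·ey = (-0.5234,4.9793)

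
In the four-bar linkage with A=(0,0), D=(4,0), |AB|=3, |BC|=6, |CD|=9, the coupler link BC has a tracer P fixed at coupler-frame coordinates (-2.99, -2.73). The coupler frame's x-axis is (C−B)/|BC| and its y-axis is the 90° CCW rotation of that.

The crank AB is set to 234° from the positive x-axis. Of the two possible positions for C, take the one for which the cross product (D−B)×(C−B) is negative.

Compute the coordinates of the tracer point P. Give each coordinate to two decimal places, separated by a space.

A=(0,0), D=(4.00,0)
B = A + 3.00·(cos234°, sin234°) = (-1.7634, -2.4271)
|BD| = 6.2535
circle(B,6.00) ∩ circle(D,9.00): a=-0.4712, h=5.9815
  candidates: C₊=(-4.5191,2.9027) cross=37.405; C₋=(0.1238,-8.1225) cross=-37.405
  mode - wants cross < 0 → take C=(0.1238,-8.1225) (cross=-37.405)
ex = (C−B)/|BC| = (0.3145,-0.9492); ey = (0.9492,0.3145)
P = B + -2.99·ex + -2.73·ey = (-5.2953,-0.4475)

-5.30 -0.45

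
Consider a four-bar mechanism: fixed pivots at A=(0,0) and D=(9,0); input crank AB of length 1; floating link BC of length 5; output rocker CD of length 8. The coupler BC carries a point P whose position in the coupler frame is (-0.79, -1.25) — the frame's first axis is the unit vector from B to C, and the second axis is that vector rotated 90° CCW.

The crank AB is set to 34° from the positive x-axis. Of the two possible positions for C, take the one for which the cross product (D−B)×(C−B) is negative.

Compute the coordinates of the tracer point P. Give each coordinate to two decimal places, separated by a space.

A=(0,0), D=(9.00,0)
B = A + 1.00·(cos34°, sin34°) = (0.8290, 0.5592)
|BD| = 8.1901
circle(B,5.00) ∩ circle(D,8.00): a=1.7141, h=4.6970
  candidates: C₊=(2.8598,5.1282) cross=38.469; C₋=(2.2184,-4.2439) cross=-38.469
  mode - wants cross < 0 → take C=(2.2184,-4.2439) (cross=-38.469)
ex = (C−B)/|BC| = (0.2779,-0.9606); ey = (0.9606,0.2779)
P = B + -0.79·ex + -1.25·ey = (-0.5913,0.9707)

-0.59 0.97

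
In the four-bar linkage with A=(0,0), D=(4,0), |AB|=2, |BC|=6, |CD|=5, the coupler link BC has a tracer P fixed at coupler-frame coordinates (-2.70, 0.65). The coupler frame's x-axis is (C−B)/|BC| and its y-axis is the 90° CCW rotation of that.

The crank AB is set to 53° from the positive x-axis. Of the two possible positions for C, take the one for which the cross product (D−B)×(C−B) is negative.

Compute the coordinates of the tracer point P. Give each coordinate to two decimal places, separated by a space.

A=(0,0), D=(4.00,0)
B = A + 2.00·(cos53°, sin53°) = (1.2036, 1.5973)
|BD| = 3.2204
circle(B,6.00) ∩ circle(D,5.00): a=3.3181, h=4.9990
  candidates: C₊=(6.5643,4.2924) cross=16.099; C₋=(1.6054,-4.3893) cross=-16.099
  mode - wants cross < 0 → take C=(1.6054,-4.3893) (cross=-16.099)
ex = (C−B)/|BC| = (0.0670,-0.9978); ey = (0.9978,0.0670)
P = B + -2.70·ex + 0.65·ey = (1.6714,4.3347)

1.67 4.33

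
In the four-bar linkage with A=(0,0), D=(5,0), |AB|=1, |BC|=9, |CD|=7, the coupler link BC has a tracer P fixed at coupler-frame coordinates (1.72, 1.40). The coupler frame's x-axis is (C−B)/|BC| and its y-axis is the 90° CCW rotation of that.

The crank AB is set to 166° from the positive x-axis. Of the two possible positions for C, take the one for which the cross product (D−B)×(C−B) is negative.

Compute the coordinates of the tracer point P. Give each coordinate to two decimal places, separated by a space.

1.18 -0.30

A=(0,0), D=(5.00,0)
B = A + 1.00·(cos166°, sin166°) = (-0.9703, 0.2419)
|BD| = 5.9752
circle(B,9.00) ∩ circle(D,7.00): a=5.6653, h=6.9931
  candidates: C₊=(4.9735,6.9999) cross=41.785; C₋=(4.4073,-6.9749) cross=-41.785
  mode - wants cross < 0 → take C=(4.4073,-6.9749) (cross=-41.785)
ex = (C−B)/|BC| = (0.5975,-0.8019); ey = (0.8019,0.5975)
P = B + 1.72·ex + 1.40·ey = (1.1800,-0.3008)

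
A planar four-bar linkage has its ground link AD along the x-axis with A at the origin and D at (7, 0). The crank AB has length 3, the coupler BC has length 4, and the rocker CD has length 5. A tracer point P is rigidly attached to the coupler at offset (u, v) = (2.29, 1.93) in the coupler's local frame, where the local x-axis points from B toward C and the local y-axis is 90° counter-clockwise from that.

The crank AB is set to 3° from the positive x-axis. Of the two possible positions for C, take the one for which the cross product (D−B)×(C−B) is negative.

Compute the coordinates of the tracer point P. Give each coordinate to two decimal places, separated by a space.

A=(0,0), D=(7.00,0)
B = A + 3.00·(cos3°, sin3°) = (2.9959, 0.1570)
|BD| = 4.0072
circle(B,4.00) ∩ circle(D,5.00): a=0.8806, h=3.9019
  candidates: C₊=(4.0287,4.0214) cross=15.635; C₋=(3.7229,-3.7764) cross=-15.635
  mode - wants cross < 0 → take C=(3.7229,-3.7764) (cross=-15.635)
ex = (C−B)/|BC| = (0.1818,-0.9833); ey = (0.9833,0.1818)
P = B + 2.29·ex + 1.93·ey = (5.3100,-1.7440)

5.31 -1.74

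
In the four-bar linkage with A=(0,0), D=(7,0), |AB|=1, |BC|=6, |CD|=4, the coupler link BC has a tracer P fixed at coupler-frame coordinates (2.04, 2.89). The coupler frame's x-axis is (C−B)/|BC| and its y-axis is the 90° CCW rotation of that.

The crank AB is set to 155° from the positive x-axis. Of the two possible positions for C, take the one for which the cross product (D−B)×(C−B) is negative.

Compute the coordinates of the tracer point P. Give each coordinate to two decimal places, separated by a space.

2.37 1.76

A=(0,0), D=(7.00,0)
B = A + 1.00·(cos155°, sin155°) = (-0.9063, 0.4226)
|BD| = 7.9176
circle(B,6.00) ∩ circle(D,4.00): a=5.2218, h=2.9551
  candidates: C₊=(4.4658,3.0948) cross=23.397; C₋=(4.1503,-2.8070) cross=-23.397
  mode - wants cross < 0 → take C=(4.1503,-2.8070) (cross=-23.397)
ex = (C−B)/|BC| = (0.8428,-0.5383); ey = (0.5383,0.8428)
P = B + 2.04·ex + 2.89·ey = (2.3686,1.7602)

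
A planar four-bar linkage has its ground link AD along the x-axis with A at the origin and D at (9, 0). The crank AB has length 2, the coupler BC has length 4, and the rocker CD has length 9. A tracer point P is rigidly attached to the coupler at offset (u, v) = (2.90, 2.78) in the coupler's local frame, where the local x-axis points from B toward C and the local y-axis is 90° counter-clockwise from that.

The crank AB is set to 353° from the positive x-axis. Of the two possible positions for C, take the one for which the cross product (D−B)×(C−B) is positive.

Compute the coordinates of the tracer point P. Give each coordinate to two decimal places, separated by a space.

-1.56 1.64

A=(0,0), D=(9.00,0)
B = A + 2.00·(cos353°, sin353°) = (1.9851, -0.2437)
|BD| = 7.0191
circle(B,4.00) ∩ circle(D,9.00): a=-1.1206, h=3.8398
  candidates: C₊=(0.7318,3.5548) cross=26.952; C₋=(0.9985,-4.1202) cross=-26.952
  mode + wants cross > 0 → take C=(0.7318,3.5548) (cross=26.952)
ex = (C−B)/|BC| = (-0.3133,0.9496); ey = (-0.9496,-0.3133)
P = B + 2.90·ex + 2.78·ey = (-1.5636,1.6392)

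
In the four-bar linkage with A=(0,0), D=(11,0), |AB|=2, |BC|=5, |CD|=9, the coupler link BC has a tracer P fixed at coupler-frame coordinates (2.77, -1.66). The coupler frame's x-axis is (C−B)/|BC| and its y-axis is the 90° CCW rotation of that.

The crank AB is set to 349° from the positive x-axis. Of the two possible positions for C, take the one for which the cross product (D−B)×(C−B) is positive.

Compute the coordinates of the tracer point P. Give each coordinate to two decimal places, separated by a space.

4.25 1.90

A=(0,0), D=(11.00,0)
B = A + 2.00·(cos349°, sin349°) = (1.9633, -0.3816)
|BD| = 9.0448
circle(B,5.00) ∩ circle(D,9.00): a=1.4267, h=4.7921
  candidates: C₊=(3.1865,4.4664) cross=43.344; C₋=(3.5909,-5.1093) cross=-43.344
  mode + wants cross > 0 → take C=(3.1865,4.4664) (cross=43.344)
ex = (C−B)/|BC| = (0.2446,0.9696); ey = (-0.9696,0.2446)
P = B + 2.77·ex + -1.66·ey = (4.2505,1.8981)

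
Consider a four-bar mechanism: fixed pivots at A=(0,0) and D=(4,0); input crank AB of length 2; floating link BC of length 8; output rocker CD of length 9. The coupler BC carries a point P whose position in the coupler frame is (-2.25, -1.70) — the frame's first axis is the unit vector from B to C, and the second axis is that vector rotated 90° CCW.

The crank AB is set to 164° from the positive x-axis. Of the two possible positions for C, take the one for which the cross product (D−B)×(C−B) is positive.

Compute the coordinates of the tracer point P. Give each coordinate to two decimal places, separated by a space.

A=(0,0), D=(4.00,0)
B = A + 2.00·(cos164°, sin164°) = (-1.9225, 0.5513)
|BD| = 5.9481
circle(B,8.00) ∩ circle(D,9.00): a=1.5450, h=7.8494
  candidates: C₊=(0.3434,8.2237) cross=46.689; C₋=(-1.1116,-7.4075) cross=-46.689
  mode + wants cross > 0 → take C=(0.3434,8.2237) (cross=46.689)
ex = (C−B)/|BC| = (0.2832,0.9591); ey = (-0.9591,0.2832)
P = B + -2.25·ex + -1.70·ey = (-0.9294,-2.0881)

-0.93 -2.09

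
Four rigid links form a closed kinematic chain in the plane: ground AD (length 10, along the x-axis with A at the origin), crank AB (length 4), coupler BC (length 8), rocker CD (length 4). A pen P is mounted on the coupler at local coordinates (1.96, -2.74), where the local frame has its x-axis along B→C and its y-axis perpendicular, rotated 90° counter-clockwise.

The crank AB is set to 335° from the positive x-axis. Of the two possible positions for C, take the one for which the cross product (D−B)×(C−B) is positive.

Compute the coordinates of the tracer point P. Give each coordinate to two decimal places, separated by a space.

6.95 -2.26

A=(0,0), D=(10.00,0)
B = A + 4.00·(cos335°, sin335°) = (3.6252, -1.6905)
|BD| = 6.5951
circle(B,8.00) ∩ circle(D,4.00): a=6.9366, h=3.9854
  candidates: C₊=(9.3086,3.9398) cross=26.284; C₋=(11.3516,-3.7647) cross=-26.284
  mode + wants cross > 0 → take C=(9.3086,3.9398) (cross=26.284)
ex = (C−B)/|BC| = (0.7104,0.7038); ey = (-0.7038,0.7104)
P = B + 1.96·ex + -2.74·ey = (6.9460,-2.2576)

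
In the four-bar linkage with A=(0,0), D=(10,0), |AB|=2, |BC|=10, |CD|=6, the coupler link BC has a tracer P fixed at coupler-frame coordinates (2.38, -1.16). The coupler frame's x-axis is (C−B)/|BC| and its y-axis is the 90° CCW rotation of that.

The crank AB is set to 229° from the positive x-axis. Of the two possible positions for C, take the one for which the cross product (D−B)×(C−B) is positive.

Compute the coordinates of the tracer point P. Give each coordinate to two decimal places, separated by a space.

1.26 -0.90

A=(0,0), D=(10.00,0)
B = A + 2.00·(cos229°, sin229°) = (-1.3121, -1.5094)
|BD| = 11.4124
circle(B,10.00) ∩ circle(D,6.00): a=8.5102, h=5.2514
  candidates: C₊=(6.4287,4.8214) cross=59.931; C₋=(7.8178,-5.5891) cross=-59.931
  mode + wants cross > 0 → take C=(6.4287,4.8214) (cross=59.931)
ex = (C−B)/|BC| = (0.7741,0.6331); ey = (-0.6331,0.7741)
P = B + 2.38·ex + -1.16·ey = (1.2646,-0.9006)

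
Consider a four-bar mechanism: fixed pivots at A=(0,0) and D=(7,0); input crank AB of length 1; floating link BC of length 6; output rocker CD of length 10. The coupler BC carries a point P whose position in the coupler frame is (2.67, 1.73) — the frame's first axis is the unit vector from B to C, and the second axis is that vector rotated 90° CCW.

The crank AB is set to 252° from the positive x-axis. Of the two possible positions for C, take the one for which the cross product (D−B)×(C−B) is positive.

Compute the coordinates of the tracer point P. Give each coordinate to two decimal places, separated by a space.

A=(0,0), D=(7.00,0)
B = A + 1.00·(cos252°, sin252°) = (-0.3090, -0.9511)
|BD| = 7.3706
circle(B,6.00) ∩ circle(D,10.00): a=-0.6562, h=5.9640
  candidates: C₊=(-1.7293,4.8784) cross=43.958; C₋=(-0.1902,-6.9499) cross=-43.958
  mode + wants cross > 0 → take C=(-1.7293,4.8784) (cross=43.958)
ex = (C−B)/|BC| = (-0.2367,0.9716); ey = (-0.9716,-0.2367)
P = B + 2.67·ex + 1.73·ey = (-2.6219,1.2335)

-2.62 1.23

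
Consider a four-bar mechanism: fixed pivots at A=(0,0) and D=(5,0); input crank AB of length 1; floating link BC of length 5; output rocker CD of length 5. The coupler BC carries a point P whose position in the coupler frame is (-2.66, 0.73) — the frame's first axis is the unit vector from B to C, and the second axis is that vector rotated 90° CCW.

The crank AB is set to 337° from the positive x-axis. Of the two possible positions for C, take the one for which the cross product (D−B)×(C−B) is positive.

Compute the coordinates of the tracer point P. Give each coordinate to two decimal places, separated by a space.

A=(0,0), D=(5.00,0)
B = A + 1.00·(cos337°, sin337°) = (0.9205, -0.3907)
|BD| = 4.0982
circle(B,5.00) ∩ circle(D,5.00): a=2.0491, h=4.5608
  candidates: C₊=(2.5254,4.3447) cross=18.691; C₋=(3.3951,-4.7354) cross=-18.691
  mode + wants cross > 0 → take C=(2.5254,4.3447) (cross=18.691)
ex = (C−B)/|BC| = (0.3210,0.9471); ey = (-0.9471,0.3210)
P = B + -2.66·ex + 0.73·ey = (-0.6247,-2.6757)

-0.62 -2.68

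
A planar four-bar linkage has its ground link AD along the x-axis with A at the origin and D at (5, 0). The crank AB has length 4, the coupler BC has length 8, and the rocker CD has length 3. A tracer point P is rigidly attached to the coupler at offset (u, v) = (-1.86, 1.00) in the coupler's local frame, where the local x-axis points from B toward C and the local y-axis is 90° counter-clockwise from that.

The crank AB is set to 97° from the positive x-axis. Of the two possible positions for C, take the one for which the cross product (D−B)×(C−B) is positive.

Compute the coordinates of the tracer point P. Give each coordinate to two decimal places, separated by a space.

-2.04 5.40

A=(0,0), D=(5.00,0)
B = A + 4.00·(cos97°, sin97°) = (-0.4875, 3.9702)
|BD| = 6.7731
circle(B,8.00) ∩ circle(D,3.00): a=7.4467, h=2.9234
  candidates: C₊=(7.2594,1.9736) cross=19.800; C₋=(3.8322,-2.7634) cross=-19.800
  mode + wants cross > 0 → take C=(7.2594,1.9736) (cross=19.800)
ex = (C−B)/|BC| = (0.9684,-0.2496); ey = (0.2496,0.9684)
P = B + -1.86·ex + 1.00·ey = (-2.0391,5.4027)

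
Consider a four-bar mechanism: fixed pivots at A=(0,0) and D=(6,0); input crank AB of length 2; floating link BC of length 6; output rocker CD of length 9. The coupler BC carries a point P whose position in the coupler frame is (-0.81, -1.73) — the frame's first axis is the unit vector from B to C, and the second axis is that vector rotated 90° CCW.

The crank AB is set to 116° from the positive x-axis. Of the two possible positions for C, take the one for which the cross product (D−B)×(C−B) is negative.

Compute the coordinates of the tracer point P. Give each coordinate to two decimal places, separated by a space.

-2.42 2.92

A=(0,0), D=(6.00,0)
B = A + 2.00·(cos116°, sin116°) = (-0.8767, 1.7976)
|BD| = 7.1078
circle(B,6.00) ∩ circle(D,9.00): a=0.3884, h=5.9874
  candidates: C₊=(1.0132,7.4921) cross=42.557; C₋=(-2.0152,-4.0934) cross=-42.557
  mode - wants cross < 0 → take C=(-2.0152,-4.0934) (cross=-42.557)
ex = (C−B)/|BC| = (-0.1897,-0.9818); ey = (0.9818,-0.1897)
P = B + -0.81·ex + -1.73·ey = (-2.4216,2.9211)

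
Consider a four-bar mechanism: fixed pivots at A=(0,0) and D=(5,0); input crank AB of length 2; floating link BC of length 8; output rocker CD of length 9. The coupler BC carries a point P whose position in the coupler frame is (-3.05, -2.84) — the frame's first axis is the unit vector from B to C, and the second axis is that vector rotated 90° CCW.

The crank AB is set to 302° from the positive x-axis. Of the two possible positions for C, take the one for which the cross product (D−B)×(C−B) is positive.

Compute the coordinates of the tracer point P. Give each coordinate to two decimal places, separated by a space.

4.84 -3.45

A=(0,0), D=(5.00,0)
B = A + 2.00·(cos302°, sin302°) = (1.0598, -1.6961)
|BD| = 4.2897
circle(B,8.00) ∩ circle(D,9.00): a=0.1634, h=7.9983
  candidates: C₊=(-1.9525,5.7151) cross=34.311; C₋=(4.3723,-8.9781) cross=-34.311
  mode + wants cross > 0 → take C=(-1.9525,5.7151) (cross=34.311)
ex = (C−B)/|BC| = (-0.3765,0.9264); ey = (-0.9264,-0.3765)
P = B + -3.05·ex + -2.84·ey = (4.8393,-3.4522)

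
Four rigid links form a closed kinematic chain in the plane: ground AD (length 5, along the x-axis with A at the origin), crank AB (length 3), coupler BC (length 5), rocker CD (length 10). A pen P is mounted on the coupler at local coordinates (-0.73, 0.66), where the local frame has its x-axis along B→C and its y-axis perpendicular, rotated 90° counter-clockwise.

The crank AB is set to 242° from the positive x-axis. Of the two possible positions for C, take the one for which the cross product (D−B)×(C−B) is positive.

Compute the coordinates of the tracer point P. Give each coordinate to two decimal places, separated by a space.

A=(0,0), D=(5.00,0)
B = A + 3.00·(cos242°, sin242°) = (-1.4084, -2.6488)
|BD| = 6.9343
circle(B,5.00) ∩ circle(D,10.00): a=-1.9408, h=4.6080
  candidates: C₊=(-4.9622,0.8683) cross=31.953; C₋=(-1.4418,-7.6487) cross=-31.953
  mode + wants cross > 0 → take C=(-4.9622,0.8683) (cross=31.953)
ex = (C−B)/|BC| = (-0.7108,0.7034); ey = (-0.7034,-0.7108)
P = B + -0.73·ex + 0.66·ey = (-1.3538,-3.6315)

-1.35 -3.63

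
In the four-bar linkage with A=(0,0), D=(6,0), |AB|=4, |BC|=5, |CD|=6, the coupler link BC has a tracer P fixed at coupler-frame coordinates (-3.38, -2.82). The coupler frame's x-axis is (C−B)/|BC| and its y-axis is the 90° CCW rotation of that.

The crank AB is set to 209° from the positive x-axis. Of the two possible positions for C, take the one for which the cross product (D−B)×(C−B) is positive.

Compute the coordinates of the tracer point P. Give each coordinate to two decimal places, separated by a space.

A=(0,0), D=(6.00,0)
B = A + 4.00·(cos209°, sin209°) = (-3.4985, -1.9392)
|BD| = 9.6944
circle(B,5.00) ∩ circle(D,6.00): a=4.2799, h=2.5851
  candidates: C₊=(0.1778,1.4497) cross=25.061; C₋=(1.2120,-3.6159) cross=-25.061
  mode + wants cross > 0 → take C=(0.1778,1.4497) (cross=25.061)
ex = (C−B)/|BC| = (0.7353,0.6778); ey = (-0.6778,0.7353)
P = B + -3.38·ex + -2.82·ey = (-4.0722,-6.3036)

-4.07 -6.30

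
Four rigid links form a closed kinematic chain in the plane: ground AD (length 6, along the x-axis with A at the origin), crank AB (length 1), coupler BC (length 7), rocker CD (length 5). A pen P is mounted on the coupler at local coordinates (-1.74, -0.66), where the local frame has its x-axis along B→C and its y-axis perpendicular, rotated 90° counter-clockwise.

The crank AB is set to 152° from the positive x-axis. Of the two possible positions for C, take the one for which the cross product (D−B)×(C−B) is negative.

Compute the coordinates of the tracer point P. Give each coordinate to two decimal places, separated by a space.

A=(0,0), D=(6.00,0)
B = A + 1.00·(cos152°, sin152°) = (-0.8829, 0.4695)
|BD| = 6.8989
circle(B,7.00) ∩ circle(D,5.00): a=5.1889, h=4.6985
  candidates: C₊=(4.6136,4.8040) cross=32.414; C₋=(3.9742,-4.5712) cross=-32.414
  mode - wants cross < 0 → take C=(3.9742,-4.5712) (cross=-32.414)
ex = (C−B)/|BC| = (0.6939,-0.7201); ey = (0.7201,0.6939)
P = B + -1.74·ex + -0.66·ey = (-2.5656,1.2645)

-2.57 1.26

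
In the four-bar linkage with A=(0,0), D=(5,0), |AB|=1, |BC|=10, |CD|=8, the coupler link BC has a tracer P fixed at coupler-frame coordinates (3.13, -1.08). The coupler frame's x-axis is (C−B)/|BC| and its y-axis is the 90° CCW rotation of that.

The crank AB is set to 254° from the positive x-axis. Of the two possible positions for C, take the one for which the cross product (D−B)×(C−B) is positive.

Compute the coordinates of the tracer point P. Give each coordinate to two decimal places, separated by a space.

2.10 1.34

A=(0,0), D=(5.00,0)
B = A + 1.00·(cos254°, sin254°) = (-0.2756, -0.9613)
|BD| = 5.3625
circle(B,10.00) ∩ circle(D,8.00): a=6.0379, h=7.9714
  candidates: C₊=(4.2355,7.9634) cross=42.747; C₋=(7.0934,-7.7213) cross=-42.747
  mode + wants cross > 0 → take C=(4.2355,7.9634) (cross=42.747)
ex = (C−B)/|BC| = (0.4511,0.8925); ey = (-0.8925,0.4511)
P = B + 3.13·ex + -1.08·ey = (2.1002,1.3449)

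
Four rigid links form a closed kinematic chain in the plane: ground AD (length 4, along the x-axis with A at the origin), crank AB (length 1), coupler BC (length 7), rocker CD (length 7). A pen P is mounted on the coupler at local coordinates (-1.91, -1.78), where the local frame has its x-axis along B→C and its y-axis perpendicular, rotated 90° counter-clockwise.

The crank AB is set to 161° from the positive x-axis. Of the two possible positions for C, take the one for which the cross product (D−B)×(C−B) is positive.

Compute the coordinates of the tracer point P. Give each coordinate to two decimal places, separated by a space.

A=(0,0), D=(4.00,0)
B = A + 1.00·(cos161°, sin161°) = (-0.9455, 0.3256)
|BD| = 4.9562
circle(B,7.00) ∩ circle(D,7.00): a=2.4781, h=6.5467
  candidates: C₊=(1.9573,6.6953) cross=32.447; C₋=(1.0972,-6.3698) cross=-32.447
  mode + wants cross > 0 → take C=(1.9573,6.6953) (cross=32.447)
ex = (C−B)/|BC| = (0.4147,0.9100); ey = (-0.9100,0.4147)
P = B + -1.91·ex + -1.78·ey = (-0.1178,-2.1506)

-0.12 -2.15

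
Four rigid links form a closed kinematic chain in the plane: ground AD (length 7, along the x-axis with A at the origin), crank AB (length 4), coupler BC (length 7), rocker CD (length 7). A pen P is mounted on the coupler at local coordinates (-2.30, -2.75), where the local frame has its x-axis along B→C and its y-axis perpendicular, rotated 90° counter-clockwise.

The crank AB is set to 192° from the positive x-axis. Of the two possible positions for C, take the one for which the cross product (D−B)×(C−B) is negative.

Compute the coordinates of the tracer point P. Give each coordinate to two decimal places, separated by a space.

A=(0,0), D=(7.00,0)
B = A + 4.00·(cos192°, sin192°) = (-3.9126, -0.8316)
|BD| = 10.9442
circle(B,7.00) ∩ circle(D,7.00): a=5.4721, h=4.3653
  candidates: C₊=(1.2120,3.9369) cross=47.775; C₋=(1.8754,-4.7685) cross=-47.775
  mode - wants cross < 0 → take C=(1.8754,-4.7685) (cross=-47.775)
ex = (C−B)/|BC| = (0.8269,-0.5624); ey = (0.5624,0.8269)
P = B + -2.30·ex + -2.75·ey = (-7.3610,-1.8120)

-7.36 -1.81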